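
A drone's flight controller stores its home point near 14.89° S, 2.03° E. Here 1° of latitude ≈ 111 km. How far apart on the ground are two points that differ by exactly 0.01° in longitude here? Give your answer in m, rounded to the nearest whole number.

One degree of longitude here spans 111000 × cos 14.89° = 111000 × 0.9664 ≈ 107273 m; 0.01° of that is 1072.73 m.

1073 m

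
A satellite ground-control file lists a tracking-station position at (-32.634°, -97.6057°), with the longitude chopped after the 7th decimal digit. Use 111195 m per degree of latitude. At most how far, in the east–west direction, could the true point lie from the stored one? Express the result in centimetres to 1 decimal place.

Truncating at 7 decimal places can drop up to a full unit in the last place, so the longitude may be off by as much as 1e-07°.
At latitude 32.634° a degree of longitude spans 111195 m × cos 32.634° = 111195 × 0.8421 ≈ 93640.9 m.
East–west error: 1e-07° × 93640.9 m/° ≈ 0.00936409 m.
That is 0.00936409 m = 0.93641 cm.

0.9 centimetres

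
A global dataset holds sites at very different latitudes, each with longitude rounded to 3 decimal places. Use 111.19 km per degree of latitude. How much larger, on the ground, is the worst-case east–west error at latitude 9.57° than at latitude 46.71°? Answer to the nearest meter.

Rounding to 3 decimal places leaves the longitude within ±0.0005° of the true value.
At 9.57°: 0.0005° × 111190 × cos 9.57° = 0.0005 × 111190 × 0.9861 ≈ 54.821 m.
Error at 46.71° = 0.0005° × 111190 × cos 46.71° ≈ 55.595 × 0.6857 = 38.121 m.
So the lower-latitude error exceeds the higher by 54.821 − 38.121 = 16.7 m.

17 meters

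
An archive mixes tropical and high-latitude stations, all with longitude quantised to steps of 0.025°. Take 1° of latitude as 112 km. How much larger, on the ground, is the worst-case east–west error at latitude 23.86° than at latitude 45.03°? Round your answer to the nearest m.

291 m

With a 0.025° grid the true value lies within half a step, ±0.025°/2 = ±0.0125°, of the stored one.
At 23.86°: 0.0125° × 112000 × cos 23.86° = 0.0125 × 112000 × 0.9145 ≈ 1280.4 m.
At 45.03°: 0.0125° × 112000 × cos 45.03° = 0.0125 × 112000 × 0.7067 ≈ 989.43 m.
So the lower-latitude error exceeds the higher by 1280.4 − 989.43 = 290.92 m.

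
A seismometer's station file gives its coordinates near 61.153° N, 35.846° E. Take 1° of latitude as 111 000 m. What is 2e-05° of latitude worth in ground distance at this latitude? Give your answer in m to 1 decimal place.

Along a meridian 2e-05° is 2e-05 × 111000 = 2.22 m.

2.2 m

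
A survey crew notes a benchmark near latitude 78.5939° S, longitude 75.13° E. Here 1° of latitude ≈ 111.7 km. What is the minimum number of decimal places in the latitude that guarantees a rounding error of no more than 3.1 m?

5 decimal places

One degree of latitude covers 111700 m.
With N decimal places the half-ulp bound is 0.5·10⁻ᴺ°, or 0.5·10⁻ᴺ × 111700 m on the ground.
Setting 55850 × 10⁻ᴺ ≤ 3.1 gives 10ᴺ ≥ 1.802e+04, i.e. N ≥ 4.26.
N = 4 would give 5.58 m (too coarse); N = 5 gives 0.558 m ≤ 3.1 m.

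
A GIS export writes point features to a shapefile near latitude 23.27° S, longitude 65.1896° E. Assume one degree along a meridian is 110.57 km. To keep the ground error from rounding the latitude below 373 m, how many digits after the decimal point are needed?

One degree of latitude covers 110570 m.
Rounding to N decimal places gives at most 0.5 × 10⁻ᴺ degrees of error, i.e. 0.5 × 10⁻ᴺ × 110570 m.
Setting 55285 × 10⁻ᴺ ≤ 373 gives 10ᴺ ≥ 148.2, i.e. N ≥ 2.17.
So 3 decimal places suffice (55.3 m); 2 would allow up to 553 m.

3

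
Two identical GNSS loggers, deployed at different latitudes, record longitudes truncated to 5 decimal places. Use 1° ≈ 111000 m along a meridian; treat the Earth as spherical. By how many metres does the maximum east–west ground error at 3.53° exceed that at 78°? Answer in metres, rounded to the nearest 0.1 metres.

Truncating at 5 decimal places can drop up to a full unit in the last place, so the longitude may be off by as much as 1e-05°.
Error at 3.53° = 1e-05° × 111000 × cos 3.53° ≈ 1.11 × 0.9981 = 1.1079 m.
At 78°: 1e-05° × 111000 × cos 78° = 1e-05 × 111000 × 0.2079 ≈ 0.23078 m.
Difference: 1.1079 − 0.23078 = 0.87711 m.

0.9 metres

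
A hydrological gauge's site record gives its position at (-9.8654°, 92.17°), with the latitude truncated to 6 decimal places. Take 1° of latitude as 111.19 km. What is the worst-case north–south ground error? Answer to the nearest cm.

11 cm

Truncating at 6 decimal places can drop up to a full unit in the last place, so the latitude may be off by as much as 1e-06°.
Along the meridian that is 1e-06° × 111190 m/° = 0.11119 m.
That is 0.11119 m = 11.119 cm.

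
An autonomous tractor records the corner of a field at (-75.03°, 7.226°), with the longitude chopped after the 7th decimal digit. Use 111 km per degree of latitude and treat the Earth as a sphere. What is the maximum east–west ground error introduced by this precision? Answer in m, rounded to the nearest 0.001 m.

0.003 m

Truncating at 7 decimal places can drop up to a full unit in the last place, so the longitude may be off by as much as 1e-07°.
Parallels shrink by cos φ, so at 75.03° a degree of longitude is 111000 × 0.2583 ≈ 28672.8 m.
East–west error: 1e-07° × 28672.8 m/° ≈ 0.00286728 m.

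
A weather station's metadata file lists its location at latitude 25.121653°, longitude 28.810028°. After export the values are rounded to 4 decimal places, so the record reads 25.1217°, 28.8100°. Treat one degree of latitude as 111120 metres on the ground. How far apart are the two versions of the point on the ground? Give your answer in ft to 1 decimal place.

19.5 ft

Δlat = 25.121653 − 25.1217 = -0.000047°; Δlon = 28.810028 − 28.8100 = +0.000028°.
N–S: -0.000047° × 111120 m/° = -5.22264 m.
E–W at 25.1217°: 0.000028° × 111120 × cos 25.1217° = 0.000028 × 111120 × 0.9054 ≈ 2.81705 m.
Combined displacement = (5.22264² + 2.81705²)^½ ≈ 5.93395 m.
In feet: 5.93395 m ÷ 0.3048 ≈ 19.468 ft.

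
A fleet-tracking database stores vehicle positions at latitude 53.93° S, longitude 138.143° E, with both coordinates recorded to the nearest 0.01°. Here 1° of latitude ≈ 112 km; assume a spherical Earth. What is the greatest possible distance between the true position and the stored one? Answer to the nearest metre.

Rounding to 2 decimal places leaves each coordinate within ±0.005° of the true value.
N–S: 0.005° × 112000 m/° = 560 m.
Longitude error → 0.005 × 112000 × cos 53.93° = 0.005 × 112000 × 0.5888 ≈ 329.713 m.
Worst case both components are at the extreme and orthogonal: √(560² + 329.713²) ≈ 649.854 m.

650 metres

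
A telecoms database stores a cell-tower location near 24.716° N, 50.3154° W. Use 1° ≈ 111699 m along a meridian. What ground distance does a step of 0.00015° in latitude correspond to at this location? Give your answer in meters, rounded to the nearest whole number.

17 meters

Along a meridian 0.00015° is 0.00015 × 111699 = 16.7549 m.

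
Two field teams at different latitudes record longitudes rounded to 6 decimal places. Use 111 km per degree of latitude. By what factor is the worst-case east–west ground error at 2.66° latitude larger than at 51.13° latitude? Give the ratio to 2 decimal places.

Rounding to 6 decimal places leaves the longitude within ±5e-07° of the true value.
Error at 2.66° = 5e-07° × 111000 × cos 2.66° ≈ 0.0555 × 0.9989 = 0.05544 m.
Error at 51.13° = 5e-07° × 111000 × cos 51.13° ≈ 0.0555 × 0.6276 = 0.034829 m.
Ratio: 0.05544 / 0.034829 = cos 2.66° / cos 51.13° ≈ 1.5918.

1.59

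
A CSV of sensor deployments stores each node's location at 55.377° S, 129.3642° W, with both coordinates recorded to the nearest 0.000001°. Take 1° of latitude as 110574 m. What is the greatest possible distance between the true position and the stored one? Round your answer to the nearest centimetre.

Rounding to 6 decimal places leaves each coordinate within ±5e-07° of the true value.
Latitude error → 5e-07 × 110574 = 0.055287 m along the meridian.
Longitude error → 5e-07 × 110574 × cos 55.377° = 5e-07 × 110574 × 0.5682 ≈ 0.0314126 m.
Combining orthogonally: (0.055287² + 0.0314126²)^½ ≈ 0.0635878 m.
That is 0.0635878 m = 6.3588 cm.

6 centimetres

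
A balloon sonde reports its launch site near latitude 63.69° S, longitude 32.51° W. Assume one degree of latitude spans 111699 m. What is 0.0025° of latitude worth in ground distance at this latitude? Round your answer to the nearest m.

Along a meridian 0.0025° is 0.0025 × 111699 = 279.248 m.

279 m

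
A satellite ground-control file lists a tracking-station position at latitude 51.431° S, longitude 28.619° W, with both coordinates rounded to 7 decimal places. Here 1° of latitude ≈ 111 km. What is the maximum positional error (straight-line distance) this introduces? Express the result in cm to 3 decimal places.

Rounding to 7 decimal places leaves each coordinate within ±5e-08° of the true value.
Latitude error → 5e-08 × 111000 = 0.00555 m along the meridian.
Longitude error → 5e-08 × 111000 × cos 51.431° = 5e-08 × 111000 × 0.6235 ≈ 0.00346018 m.
The two errors are perpendicular, so the maximum displacement is √(0.00555² + 0.00346018²) ≈ 0.00654029 m.
That is 0.00654029 m = 0.65403 cm.

0.654 cm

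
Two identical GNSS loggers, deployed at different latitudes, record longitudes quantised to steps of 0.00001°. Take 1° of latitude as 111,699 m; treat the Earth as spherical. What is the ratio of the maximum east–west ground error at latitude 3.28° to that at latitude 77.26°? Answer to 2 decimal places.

4.53

With a 0.00001° grid the true value lies within half a step, ±0.00001°/2 = ±5e-06°, of the stored one.
At 3.28°: 5e-06° × 111699 × cos 3.28° = 5e-06 × 111699 × 0.9984 ≈ 0.55758 m.
At 77.26°: 5e-06° × 111699 × cos 77.26° = 5e-06 × 111699 × 0.2205 ≈ 0.12316 m.
Ratio: 0.55758 / 0.12316 = cos 3.28° / cos 77.26° ≈ 4.5272.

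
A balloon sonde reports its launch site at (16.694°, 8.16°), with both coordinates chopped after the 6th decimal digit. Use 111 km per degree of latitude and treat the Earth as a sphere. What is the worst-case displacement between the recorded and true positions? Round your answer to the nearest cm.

Truncating at 6 decimal places can drop up to a full unit in the last place, so each coordinate may be off by as much as 1e-06°.
Latitude error → 1e-06 × 111000 = 0.111 m along the meridian.
E–W at 16.694°: 1e-06° × 111000 × cos 16.694° = 1e-06 × 111000 × 0.9579 ≈ 0.106322 m.
The two errors are perpendicular, so the maximum displacement is √(0.111² + 0.106322²) ≈ 0.153705 m.
That is 0.153705 m = 15.371 cm.

15 cm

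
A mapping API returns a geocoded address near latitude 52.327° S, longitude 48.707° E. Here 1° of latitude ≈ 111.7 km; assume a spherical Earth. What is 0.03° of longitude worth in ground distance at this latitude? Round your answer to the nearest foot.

6719 feet

0.03° of longitude at 52.327° is 0.03 × 111700 × cos 52.327° ≈ 0.03 × 68265.9 = 2047.98 m.
In feet: 2047.98 m ÷ 0.3048 ≈ 6719.1 ft.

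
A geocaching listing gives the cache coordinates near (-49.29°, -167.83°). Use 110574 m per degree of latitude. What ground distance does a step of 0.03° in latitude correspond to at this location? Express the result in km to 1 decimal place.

3.3 km

Along a meridian 0.03° is 0.03 × 110574 = 3317.22 m.
That is 3317.22 m = 3.3172 km.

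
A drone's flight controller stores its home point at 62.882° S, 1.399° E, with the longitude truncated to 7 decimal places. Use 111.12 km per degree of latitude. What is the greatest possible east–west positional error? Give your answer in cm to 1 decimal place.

0.5 cm

Truncating at 7 decimal places can drop up to a full unit in the last place, so the longitude may be off by as much as 1e-07°.
Parallels shrink by cos φ, so at 62.882° a degree of longitude is 111120 × 0.4558 ≈ 50651.2 m.
So at most 1e-07° × 50651.2 ≈ 0.00506512 m east–west.
That is 0.00506512 m = 0.50651 cm.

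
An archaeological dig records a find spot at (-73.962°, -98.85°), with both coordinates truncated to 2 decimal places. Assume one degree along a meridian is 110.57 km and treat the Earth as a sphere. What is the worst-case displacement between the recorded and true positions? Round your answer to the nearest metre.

1147 metres

Truncating at 2 decimal places can drop up to a full unit in the last place, so each coordinate may be off by as much as 0.01°.
N–S: 0.01° × 110570 m/° = 1105.7 m.
Longitude error → 0.01 × 110570 × cos 73.962° = 0.01 × 110570 × 0.2763 ≈ 305.477 m.
Worst case both components are at the extreme and orthogonal: √(1105.7² + 305.477²) ≈ 1147.12 m.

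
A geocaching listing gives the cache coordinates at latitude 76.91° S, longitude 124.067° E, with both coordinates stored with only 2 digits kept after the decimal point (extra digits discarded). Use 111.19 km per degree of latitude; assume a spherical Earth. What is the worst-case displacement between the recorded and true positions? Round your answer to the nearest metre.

Truncating at 2 decimal places can drop up to a full unit in the last place, so each coordinate may be off by as much as 0.01°.
North–south component: 0.01° × 111190 = 1111.9 m.
E–W at 76.91°: 0.01° × 111190 × cos 76.91° = 0.01 × 111190 × 0.2265 ≈ 251.825 m.
Combining orthogonally: (1111.9² + 251.825²)^½ ≈ 1140.06 m.

1140 metres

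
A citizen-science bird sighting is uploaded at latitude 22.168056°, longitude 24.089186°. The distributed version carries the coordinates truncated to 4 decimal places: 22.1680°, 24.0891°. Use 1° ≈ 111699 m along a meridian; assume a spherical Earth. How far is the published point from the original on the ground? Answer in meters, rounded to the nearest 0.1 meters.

10.9 meters

The latitude changed by +0.000056° and the longitude by +0.000086°.
N–S: 0.000056° × 111699 m/° = 6.25514 m.
E–W at 22.168°: 0.000086° × 111699 × cos 22.168° = 0.000086 × 111699 × 0.9261 ≈ 8.89604 m.
Distance: √(6.25514² + 8.89604²) ≈ 10.875 m.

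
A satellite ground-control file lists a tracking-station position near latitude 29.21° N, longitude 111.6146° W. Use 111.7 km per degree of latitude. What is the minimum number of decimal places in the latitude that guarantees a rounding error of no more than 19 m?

4 decimal places

One degree of latitude covers 111700 m.
N decimal places → at most half a unit in the last place, 0.5 × 10⁻ᴺ° = 111700/2 × 10⁻ᴺ m.
Need 0.5 × 111700 × 10⁻ᴺ ≤ 19 → 10⁻ᴺ ≤ 3.402e-04, so N ≥ 3.47.
So 4 decimal places suffice (5.58 m); 3 would allow up to 55.9 m.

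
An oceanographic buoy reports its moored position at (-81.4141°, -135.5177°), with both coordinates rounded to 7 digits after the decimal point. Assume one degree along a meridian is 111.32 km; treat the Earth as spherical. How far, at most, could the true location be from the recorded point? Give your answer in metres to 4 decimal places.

0.0056 metres

Rounding to 7 decimal places leaves each coordinate within ±5e-08° of the true value.
North–south component: 5e-08° × 111320 = 0.005566 m.
Longitude error → 5e-08 × 111320 × cos 81.4141° = 5e-08 × 111320 × 0.1493 ≈ 0.000830959 m.
Combining orthogonally: (0.005566² + 0.000830959²)^½ ≈ 0.00562769 m.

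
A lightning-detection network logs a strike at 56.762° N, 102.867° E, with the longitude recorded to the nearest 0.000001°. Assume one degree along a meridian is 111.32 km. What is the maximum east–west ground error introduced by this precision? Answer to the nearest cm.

Rounding to 6 decimal places leaves the longitude within ±5e-07° of the true value.
Parallels shrink by cos φ, so at 56.762° a degree of longitude is 111320 × 0.5481 ≈ 61016.5 m.
So at most 5e-07° × 61016.5 ≈ 0.0305083 m east–west.
That is 0.0305083 m = 3.0508 cm.

3 cm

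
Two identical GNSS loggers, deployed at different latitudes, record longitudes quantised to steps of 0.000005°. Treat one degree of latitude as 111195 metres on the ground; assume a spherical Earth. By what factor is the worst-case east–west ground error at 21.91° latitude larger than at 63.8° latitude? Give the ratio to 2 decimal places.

2.10

With a 0.000005° grid the true value lies within half a step, ±0.000005°/2 = ±2.5e-06°, of the stored one.
Error at 21.91° = 2.5e-06° × 111195 × cos 21.91° ≈ 0.27799 × 0.9278 = 0.25791 m.
At 63.8°: 2.5e-06° × 111195 × cos 63.8° = 2.5e-06 × 111195 × 0.4415 ≈ 0.12273 m.
The ratio reduces to cos 21.91° / cos 63.8° = 0.9278/0.4415 ≈ 2.1014.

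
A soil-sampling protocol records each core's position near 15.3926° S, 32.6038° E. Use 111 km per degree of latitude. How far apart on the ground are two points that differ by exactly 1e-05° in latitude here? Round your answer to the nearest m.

1e-05° × 111000 m/° = 1.11 m.

1 m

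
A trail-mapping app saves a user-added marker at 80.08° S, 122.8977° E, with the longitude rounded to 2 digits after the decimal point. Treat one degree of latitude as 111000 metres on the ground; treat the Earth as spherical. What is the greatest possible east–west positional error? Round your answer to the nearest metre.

96 metres

Rounding to 2 decimal places leaves the longitude within ±0.005° of the true value.
Parallels shrink by cos φ, so at 80.08° a degree of longitude is 111000 × 0.1723 ≈ 19122.3 m.
Maximum E–W displacement: 0.005 × 19122.3 = 95.6115 m.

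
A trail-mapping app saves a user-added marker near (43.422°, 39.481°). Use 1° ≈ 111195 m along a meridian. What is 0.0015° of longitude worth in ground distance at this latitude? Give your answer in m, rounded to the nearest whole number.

121 m

0.0015° of longitude at 43.422° is 0.0015 × 111195 × cos 43.422° ≈ 0.0015 × 80762.1 = 121.143 m.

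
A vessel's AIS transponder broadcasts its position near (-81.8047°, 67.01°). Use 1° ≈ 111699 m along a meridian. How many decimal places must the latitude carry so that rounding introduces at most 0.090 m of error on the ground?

One degree of latitude covers 111699 m.
Rounding to N decimal places gives at most 0.5 × 10⁻ᴺ degrees of error, i.e. 0.5 × 10⁻ᴺ × 111699 m.
Need 0.5 × 111699 × 10⁻ᴺ ≤ 0.090 → 10⁻ᴺ ≤ 1.611e-06, so N ≥ 5.79.
At 5 places the error can reach 0.558 m, but 6 places keeps it to 0.0558 m.

6 decimal places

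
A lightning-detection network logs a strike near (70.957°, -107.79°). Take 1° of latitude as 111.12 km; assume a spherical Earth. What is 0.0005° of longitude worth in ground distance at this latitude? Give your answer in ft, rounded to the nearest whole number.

59 ft

At 70.957° a degree of longitude is 111120 × cos 70.957° ≈ 36256 m, so 0.0005° corresponds to 18.128 m.
Converting: 18.128 m × 3.2808 ft/m ≈ 59.475 ft.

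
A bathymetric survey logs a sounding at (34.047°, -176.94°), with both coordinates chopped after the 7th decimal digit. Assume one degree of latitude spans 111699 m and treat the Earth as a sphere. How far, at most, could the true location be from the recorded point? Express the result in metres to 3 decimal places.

Truncating at 7 decimal places can drop up to a full unit in the last place, so each coordinate may be off by as much as 1e-07°.
N–S: 1e-07° × 111699 m/° = 0.0111699 m.
E–W at 34.047°: 1e-07° × 111699 × cos 34.047° = 1e-07 × 111699 × 0.8286 ≈ 0.00925514 m.
Worst case both components are at the extreme and orthogonal: √(0.0111699² + 0.00925514²) ≈ 0.014506 m.

0.015 metres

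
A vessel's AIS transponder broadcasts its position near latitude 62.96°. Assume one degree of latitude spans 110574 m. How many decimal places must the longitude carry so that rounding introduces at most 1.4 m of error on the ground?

At 62.96° one degree of longitude covers 110574 × cos 62.96° ≈ 110574 × 0.4546 ≈ 50268.3 m.
Rounding to N decimal places gives at most 0.5 × 10⁻ᴺ degrees of error, i.e. 0.5 × 10⁻ᴺ × 50268.3 m.
Need 0.5 × 50268.3 × 10⁻ᴺ ≤ 1.4 → 10⁻ᴺ ≤ 5.570e-05, so N ≥ 4.25.
So 5 decimal places suffice (0.251 m); 4 would allow up to 2.51 m.

5 decimal places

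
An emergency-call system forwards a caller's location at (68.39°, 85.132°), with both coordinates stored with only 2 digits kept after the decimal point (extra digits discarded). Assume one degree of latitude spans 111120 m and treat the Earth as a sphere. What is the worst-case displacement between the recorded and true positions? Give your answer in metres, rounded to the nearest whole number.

Truncating at 2 decimal places can drop up to a full unit in the last place, so each coordinate may be off by as much as 0.01°.
North–south component: 0.01° × 111120 = 1111.2 m.
E–W at 68.39°: 0.01° × 111120 × cos 68.39° = 0.01 × 111120 × 0.3683 ≈ 409.24 m.
The two errors are perpendicular, so the maximum displacement is √(1111.2² + 409.24²) ≈ 1184.16 m.

1184 metres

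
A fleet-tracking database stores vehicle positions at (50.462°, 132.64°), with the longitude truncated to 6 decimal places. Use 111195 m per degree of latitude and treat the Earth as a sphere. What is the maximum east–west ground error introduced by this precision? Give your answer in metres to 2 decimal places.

0.07 metres

Truncating at 6 decimal places can drop up to a full unit in the last place, so the longitude may be off by as much as 1e-06°.
One degree of longitude at 50.462° is 111195 × cos 50.462° ≈ 111195 × 0.6366 = 70785.6 m.
So at most 1e-06° × 70785.6 ≈ 0.0707856 m east–west.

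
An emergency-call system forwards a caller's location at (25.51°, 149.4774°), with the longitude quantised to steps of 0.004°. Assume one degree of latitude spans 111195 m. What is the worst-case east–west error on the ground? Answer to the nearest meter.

With a 0.004° grid the true value lies within half a step, ±0.004°/2 = ±0.002°, of the stored one.
One degree of longitude at 25.51° is 111195 × cos 25.51° ≈ 111195 × 0.9025 = 100355 m.
Maximum E–W displacement: 0.002 × 100355 = 200.709 m.

201 meters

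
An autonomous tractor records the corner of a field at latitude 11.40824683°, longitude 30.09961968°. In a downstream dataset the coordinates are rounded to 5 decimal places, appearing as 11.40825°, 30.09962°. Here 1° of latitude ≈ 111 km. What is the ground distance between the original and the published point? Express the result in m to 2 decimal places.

0.35 m

The latitude changed by -0.00000317° and the longitude by -0.00000032°.
N–S: -0.00000317° × 111000 m/° = -0.35187 m.
East–west at this latitude: -0.00000032° × 111000 × cos 11.4083° ≈ -0.00000032 × 108807 = -0.0348182 m.
Distance: √(0.35187² + 0.0348182²) ≈ 0.353588 m.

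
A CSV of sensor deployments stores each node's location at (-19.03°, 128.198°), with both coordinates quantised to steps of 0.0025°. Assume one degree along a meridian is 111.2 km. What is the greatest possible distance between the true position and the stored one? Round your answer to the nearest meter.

With a 0.0025° grid the true value lies within half a step, ±0.0025°/2 = ±0.00125°, of the stored one.
Latitude error → 0.00125 × 111200 = 139 m along the meridian.
Longitude error → 0.00125 × 111200 × cos 19.03° = 0.00125 × 111200 × 0.9453 ≈ 131.403 m.
The two errors are perpendicular, so the maximum displacement is √(139² + 131.403²) ≈ 191.279 m.

191 meters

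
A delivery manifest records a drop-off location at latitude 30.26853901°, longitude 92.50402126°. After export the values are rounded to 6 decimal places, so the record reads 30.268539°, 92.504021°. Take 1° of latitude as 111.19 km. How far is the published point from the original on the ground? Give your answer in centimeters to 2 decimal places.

The latitude changed by +0.00000001° and the longitude by +0.00000026°.
North–south shift: 0.00000001 × 111190 = 0.0011119 m.
E–W at 30.2685°: 0.00000026° × 111190 × cos 30.2685° = 0.00000026 × 111190 × 0.8637 ≈ 0.0249683 m.
Hypotenuse of the two orthogonal shifts: √(0.0011119² + 0.0249683²) = 0.024993 m.
That is 0.024993 m = 2.4993 cm.

2.50 centimeters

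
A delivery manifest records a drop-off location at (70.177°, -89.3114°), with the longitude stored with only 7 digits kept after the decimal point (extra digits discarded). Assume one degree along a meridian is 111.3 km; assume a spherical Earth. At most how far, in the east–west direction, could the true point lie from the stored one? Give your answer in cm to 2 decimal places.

0.38 cm

Truncating at 7 decimal places can drop up to a full unit in the last place, so the longitude may be off by as much as 1e-07°.
One degree of longitude at 70.177° is 111300 × cos 70.177° ≈ 111300 × 0.3391 = 37743.6 m.
Maximum E–W displacement: 1e-07 × 37743.6 = 0.00377436 m.
That is 0.00377436 m = 0.37744 cm.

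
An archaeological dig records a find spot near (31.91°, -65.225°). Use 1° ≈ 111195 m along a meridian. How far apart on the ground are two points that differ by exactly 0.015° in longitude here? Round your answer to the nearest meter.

0.015° of longitude at 31.91° is 0.015 × 111195 × cos 31.91° ≈ 0.015 × 94391.1 = 1415.87 m.

1416 meters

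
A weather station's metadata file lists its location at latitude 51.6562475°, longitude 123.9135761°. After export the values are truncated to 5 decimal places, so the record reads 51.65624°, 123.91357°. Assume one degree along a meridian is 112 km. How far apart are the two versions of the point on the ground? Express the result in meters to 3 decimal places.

Δlat = 51.6562475 − 51.65624 = +0.0000075°; Δlon = 123.9135761 − 123.91357 = +0.0000061°.
North–south shift: 0.0000075 × 112000 = 0.84 m.
E–W at 51.6562°: 0.0000061° × 112000 × cos 51.6562° = 0.0000061 × 112000 × 0.6204 ≈ 0.423842 m.
Distance: √(0.84² + 0.423842²) ≈ 0.940873 m.

0.941 meters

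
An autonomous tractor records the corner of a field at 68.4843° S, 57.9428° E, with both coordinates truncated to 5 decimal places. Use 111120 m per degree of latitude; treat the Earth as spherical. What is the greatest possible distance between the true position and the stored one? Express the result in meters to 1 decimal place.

Truncating at 5 decimal places can drop up to a full unit in the last place, so each coordinate may be off by as much as 1e-05°.
North–south component: 1e-05° × 111120 = 1.1112 m.
Longitude error → 1e-05 × 111120 × cos 68.4843° = 1e-05 × 111120 × 0.3668 ≈ 0.407539 m.
Combining orthogonally: (1.1112² + 0.407539²)^½ ≈ 1.18358 m.

1.2 meters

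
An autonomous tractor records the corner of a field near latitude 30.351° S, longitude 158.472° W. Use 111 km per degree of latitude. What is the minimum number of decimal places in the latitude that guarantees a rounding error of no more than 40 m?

4 decimal places

One degree of latitude covers 111000 m.
Rounding to N decimal places gives at most 0.5 × 10⁻ᴺ degrees of error, i.e. 0.5 × 10⁻ᴺ × 111000 m.
Need 0.5 × 111000 × 10⁻ᴺ ≤ 40 → 10⁻ᴺ ≤ 7.207e-04, so N ≥ 3.14.
At 3 places the error can reach 55.5 m, but 4 places keeps it to 5.55 m.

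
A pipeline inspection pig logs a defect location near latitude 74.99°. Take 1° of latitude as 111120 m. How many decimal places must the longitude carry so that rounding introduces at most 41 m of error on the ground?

At 74.99° one degree of longitude covers 111120 × cos 74.99° ≈ 111120 × 0.2590 ≈ 28778.7 m.
N decimal places → at most half a unit in the last place, 0.5 × 10⁻ᴺ° = 28778.7/2 × 10⁻ᴺ m.
Setting 14389.4 × 10⁻ᴺ ≤ 41 gives 10ᴺ ≥ 351, i.e. N ≥ 2.55.
At 2 places the error can reach 144 m, but 3 places keeps it to 14.4 m.

3 decimal places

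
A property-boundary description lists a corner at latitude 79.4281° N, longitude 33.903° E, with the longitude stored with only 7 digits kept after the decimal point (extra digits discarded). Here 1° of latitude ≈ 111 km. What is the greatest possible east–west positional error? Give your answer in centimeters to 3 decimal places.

Truncating at 7 decimal places can drop up to a full unit in the last place, so the longitude may be off by as much as 1e-07°.
Parallels shrink by cos φ, so at 79.4281° a degree of longitude is 111000 × 0.1835 ≈ 20365.1 m.
East–west error: 1e-07° × 20365.1 m/° ≈ 0.00203651 m.
That is 0.00203651 m = 0.20365 cm.

0.204 centimeters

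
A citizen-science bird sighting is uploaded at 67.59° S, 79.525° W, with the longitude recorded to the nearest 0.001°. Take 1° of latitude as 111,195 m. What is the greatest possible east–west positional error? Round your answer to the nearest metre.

Rounding to 3 decimal places leaves the longitude within ±0.0005° of the true value.
One degree of longitude at 67.59° is 111195 × cos 67.59° ≈ 111195 × 0.3812 = 42391.1 m.
Maximum E–W displacement: 0.0005 × 42391.1 = 21.1955 m.

21 metres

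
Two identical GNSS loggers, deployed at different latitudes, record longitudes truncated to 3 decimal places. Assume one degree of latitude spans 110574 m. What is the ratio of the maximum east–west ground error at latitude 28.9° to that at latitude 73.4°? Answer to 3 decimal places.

3.064

Truncating at 3 decimal places can drop up to a full unit in the last place, so the longitude may be off by as much as 0.001°.
Error at 28.9° = 0.001° × 110574 × cos 28.9° ≈ 110.57 × 0.8755 = 96.804 m.
At 73.4°: 0.001° × 110574 × cos 73.4° = 0.001 × 110574 × 0.2857 ≈ 31.59 m.
Ratio: 96.804 / 31.59 = cos 28.9° / cos 73.4° ≈ 3.0644.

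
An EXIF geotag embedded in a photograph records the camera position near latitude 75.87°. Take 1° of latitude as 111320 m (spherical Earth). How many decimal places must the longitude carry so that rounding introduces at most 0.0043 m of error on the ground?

7 decimal places

At 75.87° one degree of longitude covers 111320 × cos 75.87° ≈ 111320 × 0.2441 ≈ 27175.8 m.
With N decimal places the half-ulp bound is 0.5·10⁻ᴺ°, or 0.5·10⁻ᴺ × 27175.8 m on the ground.
Need 0.5 × 27175.8 × 10⁻ᴺ ≤ 0.0043 → 10⁻ᴺ ≤ 3.165e-07, so N ≥ 6.50.
At 6 places the error can reach 0.0136 m, but 7 places keeps it to 0.00136 m.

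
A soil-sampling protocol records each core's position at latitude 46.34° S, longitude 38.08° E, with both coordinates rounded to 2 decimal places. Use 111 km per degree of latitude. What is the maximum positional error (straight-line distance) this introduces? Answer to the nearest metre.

Rounding to 2 decimal places leaves each coordinate within ±0.005° of the true value.
N–S: 0.005° × 111000 m/° = 555 m.
E–W at 46.34°: 0.005° × 111000 × cos 46.34° = 0.005 × 111000 × 0.6904 ≈ 383.16 m.
Worst case both components are at the extreme and orthogonal: √(555² + 383.16²) ≈ 674.415 m.

674 metres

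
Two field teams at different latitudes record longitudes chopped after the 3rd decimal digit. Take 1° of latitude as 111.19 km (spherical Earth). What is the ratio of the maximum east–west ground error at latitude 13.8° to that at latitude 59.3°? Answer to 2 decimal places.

1.90

Truncating at 3 decimal places can drop up to a full unit in the last place, so the longitude may be off by as much as 0.001°.
Error at 13.8° = 0.001° × 111190 × cos 13.8° ≈ 111.19 × 0.9711 = 107.98 m.
At 59.3°: 0.001° × 111190 × cos 59.3° = 0.001 × 111190 × 0.5105 ≈ 56.767 m.
Ratio: 107.98 / 56.767 = cos 13.8° / cos 59.3° ≈ 1.9022.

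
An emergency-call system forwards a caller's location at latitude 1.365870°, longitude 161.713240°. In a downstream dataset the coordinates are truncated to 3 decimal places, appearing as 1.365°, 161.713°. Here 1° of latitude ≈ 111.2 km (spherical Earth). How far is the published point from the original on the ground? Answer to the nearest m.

The latitude changed by +0.000870° and the longitude by +0.000240°.
North–south shift: 0.000870 × 111200 = 96.744 m.
East–west at this latitude: 0.000240° × 111200 × cos 1.365° ≈ 0.000240 × 111168 = 26.6804 m.
Combined displacement = (96.744² + 26.6804²)^½ ≈ 100.356 m.

100 m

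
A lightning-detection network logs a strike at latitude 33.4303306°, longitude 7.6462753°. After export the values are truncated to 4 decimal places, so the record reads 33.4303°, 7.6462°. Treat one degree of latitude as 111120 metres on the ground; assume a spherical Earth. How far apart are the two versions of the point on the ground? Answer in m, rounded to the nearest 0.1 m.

Δlat = 33.4303306 − 33.4303 = +0.0000306°; Δlon = 7.6462753 − 7.6462 = +0.0000753°.
North–south shift: 0.0000306 × 111120 = 3.40027 m.
E–W at 33.4303°: 0.0000753° × 111120 × cos 33.4303° = 0.0000753 × 111120 × 0.8346 ≈ 6.98302 m.
Combined displacement = (3.40027² + 6.98302²)^½ ≈ 7.76688 m.

7.8 m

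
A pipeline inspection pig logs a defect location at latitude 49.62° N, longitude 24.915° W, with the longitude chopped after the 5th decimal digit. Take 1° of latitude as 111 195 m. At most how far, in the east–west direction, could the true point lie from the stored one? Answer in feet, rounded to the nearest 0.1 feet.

2.4 feet

Truncating at 5 decimal places can drop up to a full unit in the last place, so the longitude may be off by as much as 1e-05°.
One degree of longitude at 49.62° is 111195 × cos 49.62° ≈ 111195 × 0.6479 = 72038.1 m.
So at most 1e-05° × 72038.1 ≈ 0.720381 m east–west.
Converting: 0.720381 m × 3.2808 ft/m ≈ 2.3635 ft.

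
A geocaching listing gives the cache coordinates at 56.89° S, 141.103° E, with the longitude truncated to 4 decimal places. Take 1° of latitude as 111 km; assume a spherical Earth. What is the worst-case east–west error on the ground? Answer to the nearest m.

Truncating at 4 decimal places can drop up to a full unit in the last place, so the longitude may be off by as much as 0.0001°.
At latitude 56.89° a degree of longitude spans 111000 m × cos 56.89° = 111000 × 0.5462 ≈ 60633.5 m.
East–west error: 0.0001° × 60633.5 m/° ≈ 6.06335 m.

6 m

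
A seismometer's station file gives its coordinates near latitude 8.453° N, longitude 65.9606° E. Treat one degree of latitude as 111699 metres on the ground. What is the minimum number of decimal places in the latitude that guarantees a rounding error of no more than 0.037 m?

One degree of latitude covers 111699 m.
With N decimal places the half-ulp bound is 0.5·10⁻ᴺ°, or 0.5·10⁻ᴺ × 111699 m on the ground.
Need 0.5 × 111699 × 10⁻ᴺ ≤ 0.037 → 10⁻ᴺ ≤ 6.625e-07, so N ≥ 6.18.
So 7 decimal places suffice (0.00558 m); 6 would allow up to 0.0558 m.

7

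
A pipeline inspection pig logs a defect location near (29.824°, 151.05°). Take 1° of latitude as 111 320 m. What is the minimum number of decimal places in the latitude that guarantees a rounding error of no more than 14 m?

4 decimal places

One degree of latitude covers 111320 m.
N decimal places → at most half a unit in the last place, 0.5 × 10⁻ᴺ° = 111320/2 × 10⁻ᴺ m.
Setting 55660 × 10⁻ᴺ ≤ 14 gives 10ᴺ ≥ 3976, i.e. N ≥ 3.60.
So 4 decimal places suffice (5.57 m); 3 would allow up to 55.7 m.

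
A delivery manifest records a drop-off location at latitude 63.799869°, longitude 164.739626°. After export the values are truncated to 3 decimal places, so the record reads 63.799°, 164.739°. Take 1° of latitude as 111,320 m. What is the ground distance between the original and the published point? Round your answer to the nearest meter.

102 meters

The latitude changed by +0.000869° and the longitude by +0.000626°.
North–south shift: 0.000869 × 111320 = 96.7371 m.
E–W at 63.799°: 0.000626° × 111320 × cos 63.799° = 0.000626 × 111320 × 0.4415 ≈ 30.768 m.
Combined displacement = (96.7371² + 30.768²)^½ ≈ 101.512 m.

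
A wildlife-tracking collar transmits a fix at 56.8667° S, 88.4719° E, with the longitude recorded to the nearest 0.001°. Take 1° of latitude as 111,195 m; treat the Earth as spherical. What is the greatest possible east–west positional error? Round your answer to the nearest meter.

Rounding to 3 decimal places leaves the longitude within ±0.0005° of the true value.
One degree of longitude at 56.8667° is 111195 × cos 56.8667° ≈ 111195 × 0.5466 = 60777.9 m.
Maximum E–W displacement: 0.0005 × 60777.9 = 30.389 m.

30 meters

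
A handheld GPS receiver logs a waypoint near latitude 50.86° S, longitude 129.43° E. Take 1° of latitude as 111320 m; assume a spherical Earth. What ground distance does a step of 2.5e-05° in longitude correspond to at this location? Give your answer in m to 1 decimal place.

One degree of longitude here spans 111320 × cos 50.86° = 111320 × 0.6312 ≈ 70267.1 m; 2.5e-05° of that is 1.75668 m.

1.8 m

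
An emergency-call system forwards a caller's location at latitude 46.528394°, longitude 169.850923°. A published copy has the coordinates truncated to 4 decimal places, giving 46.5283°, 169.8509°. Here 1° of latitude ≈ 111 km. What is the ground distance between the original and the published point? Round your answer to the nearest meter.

The latitude changed by +0.000094° and the longitude by +0.000023°.
North–south shift: 0.000094 × 111000 = 10.434 m.
E–W at 46.5283°: 0.000023° × 111000 × cos 46.5283° = 0.000023 × 111000 × 0.6880 ≈ 1.75645 m.
Combined displacement = (10.434² + 1.75645²)^½ ≈ 10.5808 m.

11 meters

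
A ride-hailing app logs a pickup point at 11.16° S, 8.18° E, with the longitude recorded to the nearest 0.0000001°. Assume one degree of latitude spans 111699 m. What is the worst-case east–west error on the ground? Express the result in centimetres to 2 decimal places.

0.55 centimetres

Rounding to 7 decimal places leaves the longitude within ±5e-08° of the true value.
One degree of longitude at 11.16° is 111699 × cos 11.16° ≈ 111699 × 0.9811 = 109587 m.
So at most 5e-08° × 109587 ≈ 0.00547934 m east–west.
That is 0.00547934 m = 0.54793 cm.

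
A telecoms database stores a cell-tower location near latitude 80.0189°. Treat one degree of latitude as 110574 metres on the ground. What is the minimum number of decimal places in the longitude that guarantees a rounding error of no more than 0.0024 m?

At 80.0189° one degree of longitude covers 110574 × cos 80.0189° ≈ 110574 × 0.1733 ≈ 19165.1 m.
N decimal places → at most half a unit in the last place, 0.5 × 10⁻ᴺ° = 19165.1/2 × 10⁻ᴺ m.
Need 0.5 × 19165.1 × 10⁻ᴺ ≤ 0.0024 → 10⁻ᴺ ≤ 2.505e-07, so N ≥ 6.60.
N = 6 would give 0.00958 m (too coarse); N = 7 gives 0.000958 m ≤ 0.0024 m.

7 decimal places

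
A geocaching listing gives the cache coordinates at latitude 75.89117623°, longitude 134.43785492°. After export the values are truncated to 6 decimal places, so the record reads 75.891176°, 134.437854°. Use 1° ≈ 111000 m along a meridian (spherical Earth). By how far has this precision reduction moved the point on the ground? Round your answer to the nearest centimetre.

4 centimetres

The latitude changed by +0.00000023° and the longitude by +0.00000092°.
N–S: 0.00000023° × 111000 m/° = 0.02553 m.
East–west at this latitude: 0.00000092° × 111000 × cos 75.8912° ≈ 0.00000092 × 27057.8 = 0.0248932 m.
Distance: √(0.02553² + 0.0248932²) ≈ 0.0356574 m.
That is 0.0356574 m = 3.5657 cm.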